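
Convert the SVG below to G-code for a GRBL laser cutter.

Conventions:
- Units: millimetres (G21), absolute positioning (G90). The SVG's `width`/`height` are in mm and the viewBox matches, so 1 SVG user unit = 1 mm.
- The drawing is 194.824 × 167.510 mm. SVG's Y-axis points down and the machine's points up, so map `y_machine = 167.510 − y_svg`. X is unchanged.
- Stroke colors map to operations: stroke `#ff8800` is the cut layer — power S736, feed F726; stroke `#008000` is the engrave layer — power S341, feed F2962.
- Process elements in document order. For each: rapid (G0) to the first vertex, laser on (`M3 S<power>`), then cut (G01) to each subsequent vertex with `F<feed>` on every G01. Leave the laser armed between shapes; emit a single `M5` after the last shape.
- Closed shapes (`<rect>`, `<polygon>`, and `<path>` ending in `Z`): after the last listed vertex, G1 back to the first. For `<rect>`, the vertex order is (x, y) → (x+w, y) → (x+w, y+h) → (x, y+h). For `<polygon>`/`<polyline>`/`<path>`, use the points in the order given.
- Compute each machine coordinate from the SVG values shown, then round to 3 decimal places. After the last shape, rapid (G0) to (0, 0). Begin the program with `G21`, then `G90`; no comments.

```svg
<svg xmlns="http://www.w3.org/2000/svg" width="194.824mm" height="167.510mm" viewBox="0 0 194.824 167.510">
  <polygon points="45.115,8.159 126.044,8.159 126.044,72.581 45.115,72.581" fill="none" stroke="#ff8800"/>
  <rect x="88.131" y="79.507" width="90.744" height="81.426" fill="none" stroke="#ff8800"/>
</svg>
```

G21
G90
G0 X45.115 Y159.351
M3 S736
G01 X126.044 Y159.351 F726
G01 X126.044 Y94.929 F726
G01 X45.115 Y94.929 F726
G01 X45.115 Y159.351 F726
G0 X88.131 Y88.003
M3 S736
G01 X178.875 Y88.003 F726
G01 X178.875 Y6.577 F726
G01 X88.131 Y6.577 F726
G01 X88.131 Y88.003 F726
M5
G0 X0.000 Y0.000

1 u = 1 mm; y_m = 167.510 − y.

[1] `<polygon>` rectangle, #ff8800→cut S736 F726: (45.115,159.351) → (126.044,159.351) → (126.044,94.929) → (45.115,94.929) → (45.115,159.351) (closed)

[2] `<rect>` rectangle, #ff8800→cut S736 F726: (88.131,88.003) → (178.875,88.003) → (178.875,6.577) → (88.131,6.577) → (88.131,88.003) (closed)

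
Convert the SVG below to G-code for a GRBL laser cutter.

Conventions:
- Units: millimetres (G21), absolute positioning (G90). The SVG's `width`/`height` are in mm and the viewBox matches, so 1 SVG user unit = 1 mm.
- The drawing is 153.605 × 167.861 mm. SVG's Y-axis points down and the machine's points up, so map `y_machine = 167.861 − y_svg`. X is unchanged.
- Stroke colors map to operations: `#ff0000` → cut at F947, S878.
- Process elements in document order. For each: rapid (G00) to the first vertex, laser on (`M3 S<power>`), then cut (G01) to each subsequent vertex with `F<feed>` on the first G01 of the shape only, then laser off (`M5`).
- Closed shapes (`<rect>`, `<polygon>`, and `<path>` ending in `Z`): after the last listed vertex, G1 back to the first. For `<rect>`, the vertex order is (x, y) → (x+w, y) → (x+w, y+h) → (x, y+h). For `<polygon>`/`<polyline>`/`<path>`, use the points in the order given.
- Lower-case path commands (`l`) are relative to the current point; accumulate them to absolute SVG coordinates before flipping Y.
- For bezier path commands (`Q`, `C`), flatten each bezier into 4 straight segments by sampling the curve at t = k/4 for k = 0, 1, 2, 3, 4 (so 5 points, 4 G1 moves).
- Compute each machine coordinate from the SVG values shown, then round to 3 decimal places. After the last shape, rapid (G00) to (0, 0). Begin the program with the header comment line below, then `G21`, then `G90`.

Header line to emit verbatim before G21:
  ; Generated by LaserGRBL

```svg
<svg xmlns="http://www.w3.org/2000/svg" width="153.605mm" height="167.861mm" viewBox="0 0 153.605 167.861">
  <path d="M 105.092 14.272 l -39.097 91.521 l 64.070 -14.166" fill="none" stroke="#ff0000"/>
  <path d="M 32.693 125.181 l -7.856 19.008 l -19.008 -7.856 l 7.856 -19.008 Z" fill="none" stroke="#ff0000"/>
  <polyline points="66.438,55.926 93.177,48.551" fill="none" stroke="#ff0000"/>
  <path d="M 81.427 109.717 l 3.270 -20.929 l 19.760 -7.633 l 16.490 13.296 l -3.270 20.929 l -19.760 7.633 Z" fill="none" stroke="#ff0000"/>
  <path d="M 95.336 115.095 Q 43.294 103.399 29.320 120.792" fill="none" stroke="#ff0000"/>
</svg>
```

1 u = 1 mm; y_m = 167.861 − y.

[1] `<path>` open polyline, #ff0000→cut S878 F947: (105.092,153.589) → (65.995,62.068) → (130.065,76.234)

[2] `<path>` regular polygon, #ff0000→cut S878 F947: (32.693,42.680) → (24.837,23.672) → (5.829,31.528) → (13.685,50.536) → (32.693,42.680) (closed)

[3] `<polyline>` line segment, #ff0000→cut S878 F947: (66.438,111.935) → (93.177,119.310)

[4] `<path>` regular polygon, #ff0000→cut S878 F947: (81.427,58.144) → (84.697,79.073) → (104.457,86.706) → (120.947,73.410) → (117.677,52.481) → (97.917,44.848) → (81.427,58.144) (closed)

[5] `<path>` quadratic bezier, #ff0000→cut S878 F947: (95.336,52.766) → (71.694,56.796) → (52.811,57.190) → (38.686,53.947) → (29.320,47.069)

; Generated by LaserGRBL
G21
G90
G00 X105.092 Y153.589
M3 S878
G01 X65.995 Y62.068 F947
G01 X130.065 Y76.234
M5
G00 X32.693 Y42.680
M3 S878
G01 X24.837 Y23.672 F947
G01 X5.829 Y31.528
G01 X13.685 Y50.536
G01 X32.693 Y42.680
M5
G00 X66.438 Y111.935
M3 S878
G01 X93.177 Y119.310 F947
M5
G00 X81.427 Y58.144
M3 S878
G01 X84.697 Y79.073 F947
G01 X104.457 Y86.706
G01 X120.947 Y73.410
G01 X117.677 Y52.481
G01 X97.917 Y44.848
G01 X81.427 Y58.144
M5
G00 X95.336 Y52.766
M3 S878
G01 X71.694 Y56.796 F947
G01 X52.811 Y57.190
G01 X38.686 Y53.947
G01 X29.320 Y47.069
M5
G00 X0.000 Y0.000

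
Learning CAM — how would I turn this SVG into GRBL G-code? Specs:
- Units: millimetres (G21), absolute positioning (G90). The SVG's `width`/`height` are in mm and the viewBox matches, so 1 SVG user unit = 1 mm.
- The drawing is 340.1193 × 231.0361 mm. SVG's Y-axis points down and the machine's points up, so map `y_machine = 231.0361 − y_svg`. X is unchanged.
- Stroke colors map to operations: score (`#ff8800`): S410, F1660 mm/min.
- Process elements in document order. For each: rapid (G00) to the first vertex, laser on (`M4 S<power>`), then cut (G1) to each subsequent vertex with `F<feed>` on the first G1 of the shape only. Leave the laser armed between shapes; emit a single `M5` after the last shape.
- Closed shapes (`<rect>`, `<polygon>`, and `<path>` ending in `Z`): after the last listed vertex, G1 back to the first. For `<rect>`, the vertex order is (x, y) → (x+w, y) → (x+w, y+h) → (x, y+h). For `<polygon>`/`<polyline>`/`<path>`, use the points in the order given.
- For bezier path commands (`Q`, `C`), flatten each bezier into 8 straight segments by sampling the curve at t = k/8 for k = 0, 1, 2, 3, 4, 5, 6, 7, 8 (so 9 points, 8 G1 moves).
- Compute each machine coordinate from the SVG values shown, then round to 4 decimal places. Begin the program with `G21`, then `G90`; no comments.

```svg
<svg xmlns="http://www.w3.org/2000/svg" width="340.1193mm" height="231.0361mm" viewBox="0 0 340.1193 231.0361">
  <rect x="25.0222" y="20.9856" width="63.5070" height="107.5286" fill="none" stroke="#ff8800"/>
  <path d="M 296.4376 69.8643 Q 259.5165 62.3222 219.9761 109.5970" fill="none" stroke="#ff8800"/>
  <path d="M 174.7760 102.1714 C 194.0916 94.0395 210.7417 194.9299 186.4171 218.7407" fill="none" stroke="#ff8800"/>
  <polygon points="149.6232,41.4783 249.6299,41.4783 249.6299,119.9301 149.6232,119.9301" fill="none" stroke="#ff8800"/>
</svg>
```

G21
G90
G00 X25.0222 Y210.0505
M4 S410
G1 X88.5292 Y210.0505 F1660
G1 X88.5292 Y102.5219
G1 X25.0222 Y102.5219
G1 X25.0222 Y210.0505
G00 X296.4376 Y161.1718
M4 S410
G1 X287.1664 Y162.2008 F1660
G1 X277.8133 Y161.5168
G1 X268.3784 Y159.1197
G1 X258.8617 Y155.0097
G1 X249.2631 Y149.1866
G1 X239.5826 Y141.6504
G1 X229.8203 Y132.4013
G1 X219.9761 Y121.4391
G00 X174.7760 Y128.8647
M4 S410
G1 X181.8196 Y127.1672 F1660
G1 X188.1643 Y117.4298
G1 X193.3613 Y101.8333
G1 X196.9616 Y82.5586
G1 X198.5163 Y61.7865
G1 X197.5764 Y41.6981
G1 X193.6930 Y24.4741
G1 X186.4171 Y12.2954
G00 X149.6232 Y189.5578
M4 S410
G1 X249.6299 Y189.5578 F1660
G1 X249.6299 Y111.1060
G1 X149.6232 Y111.1060
G1 X149.6232 Y189.5578
M5

viewBox `0 0 340.1193 231.0361` with mm width/height → 1 unit = 1 mm. Flip: y_m = 231.0361 − y_svg.

**Shape 1** — `<rect>` rectangle, stroke `#ff8800` → score (S410, F1660). Machine vertices: (25.0222,210.0505) → (88.5292,210.0505) → (88.5292,102.5219) → (25.0222,102.5219) → (25.0222,210.0505). Closed: final G1 returns to the first vertex.

**Shape 2** — `<path>` quadratic bezier, stroke `#ff8800` → score (S410, F1660). Control points (SVG): P0=(296.4376,69.8643), P1=(259.5165,62.3222), P2=(219.9761,109.5970); sampled at t=k/8. Machine vertices: (296.4376,161.1718) → (287.1664,162.2008) → (277.8133,161.5168) → (268.3784,159.1197) → (258.8617,155.0097) → (249.2631,149.1866) → (239.5826,141.6504) → (229.8203,132.4013) → (219.9761,121.4391). Open path.

**Shape 3** — `<path>` cubic bezier, stroke `#ff8800` → score (S410, F1660). Control points (SVG): P0=(174.7760,102.1714), P1=(194.0916,94.0395), P2=(210.7417,194.9299), P3=(186.4171,218.7407); sampled at t=k/8. Machine vertices: (174.7760,128.8647) → (181.8196,127.1672) → (188.1643,117.4298) → (193.3613,101.8333) → (196.9616,82.5586) → (198.5163,61.7865) → (197.5764,41.6981) → (193.6930,24.4741) → (186.4171,12.2954). Open path.

**Shape 4** — `<polygon>` rectangle, stroke `#ff8800` → score (S410, F1660). Machine vertices: (149.6232,189.5578) → (249.6299,189.5578) → (249.6299,111.1060) → (149.6232,111.1060) → (149.6232,189.5578). Closed: final G1 returns to the first vertex.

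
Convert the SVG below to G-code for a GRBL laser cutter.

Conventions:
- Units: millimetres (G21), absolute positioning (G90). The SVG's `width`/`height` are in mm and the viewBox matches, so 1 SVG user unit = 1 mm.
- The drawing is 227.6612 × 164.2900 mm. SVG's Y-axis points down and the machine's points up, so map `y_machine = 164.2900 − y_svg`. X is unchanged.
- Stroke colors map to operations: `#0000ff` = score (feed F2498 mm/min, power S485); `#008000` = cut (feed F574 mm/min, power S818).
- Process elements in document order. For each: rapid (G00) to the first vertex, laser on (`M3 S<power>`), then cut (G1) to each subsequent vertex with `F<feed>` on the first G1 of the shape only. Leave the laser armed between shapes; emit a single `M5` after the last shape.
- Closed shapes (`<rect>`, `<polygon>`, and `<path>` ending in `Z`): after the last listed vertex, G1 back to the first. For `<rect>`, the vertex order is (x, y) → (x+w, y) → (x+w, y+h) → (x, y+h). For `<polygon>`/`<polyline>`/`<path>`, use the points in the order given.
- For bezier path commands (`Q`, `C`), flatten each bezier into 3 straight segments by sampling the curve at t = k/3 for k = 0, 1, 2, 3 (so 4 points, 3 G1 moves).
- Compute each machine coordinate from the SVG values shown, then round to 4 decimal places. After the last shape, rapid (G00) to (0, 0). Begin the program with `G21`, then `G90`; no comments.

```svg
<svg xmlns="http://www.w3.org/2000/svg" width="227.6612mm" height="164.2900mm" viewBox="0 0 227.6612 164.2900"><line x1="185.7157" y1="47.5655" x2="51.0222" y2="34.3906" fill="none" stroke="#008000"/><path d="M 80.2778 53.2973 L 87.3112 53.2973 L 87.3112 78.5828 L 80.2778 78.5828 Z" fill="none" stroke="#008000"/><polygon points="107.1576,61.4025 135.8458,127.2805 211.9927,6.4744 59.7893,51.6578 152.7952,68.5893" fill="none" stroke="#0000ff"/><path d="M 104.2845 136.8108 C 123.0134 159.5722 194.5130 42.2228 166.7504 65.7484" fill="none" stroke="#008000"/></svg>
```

Since the viewBox matches the mm dimensions, user units are millimetres directly. The only transform is the Y-flip y_m = 164.2900 − y_svg.

Shape 1 is a line segment drawn with `<line>`. Its stroke #008000 means cut at S818, F574. After flipping Y the toolpath is (185.7157,116.7245) → (51.0222,129.8994).

Shape 2 is a rectangle drawn with `<path>`. Its stroke #008000 means cut at S818, F574. After flipping Y the toolpath is (80.2778,110.9927) → (87.3112,110.9927) → (87.3112,85.7072) → (80.2778,85.7072) → (80.2778,110.9927), returning to the start.

Shape 3 is a closed polygon drawn with `<polygon>`. Its stroke #0000ff means score at S485, F2498. After flipping Y the toolpath is (107.1576,102.8875) → (135.8458,37.0095) → (211.9927,157.8156) → (59.7893,112.6322) → (152.7952,95.7007) → (107.1576,102.8875), returning to the start.

Shape 4 is a cubic bezier drawn with `<path>`. Its stroke #008000 means cut at S818, F574. After flipping Y the toolpath is (104.2845,27.4792) → (134.9728,41.0145) → (167.0564,85.5157) → (166.7504,98.5416).

G21
G90
G00 X185.7157 Y116.7245
M3 S818
G1 X51.0222 Y129.8994 F574
G00 X80.2778 Y110.9927
M3 S818
G1 X87.3112 Y110.9927 F574
G1 X87.3112 Y85.7072
G1 X80.2778 Y85.7072
G1 X80.2778 Y110.9927
G00 X107.1576 Y102.8875
M3 S485
G1 X135.8458 Y37.0095 F2498
G1 X211.9927 Y157.8156
G1 X59.7893 Y112.6322
G1 X152.7952 Y95.7007
G1 X107.1576 Y102.8875
G00 X104.2845 Y27.4792
M3 S818
G1 X134.9728 Y41.0145 F574
G1 X167.0564 Y85.5157
G1 X166.7504 Y98.5416
M5
G00 X0.0000 Y0.0000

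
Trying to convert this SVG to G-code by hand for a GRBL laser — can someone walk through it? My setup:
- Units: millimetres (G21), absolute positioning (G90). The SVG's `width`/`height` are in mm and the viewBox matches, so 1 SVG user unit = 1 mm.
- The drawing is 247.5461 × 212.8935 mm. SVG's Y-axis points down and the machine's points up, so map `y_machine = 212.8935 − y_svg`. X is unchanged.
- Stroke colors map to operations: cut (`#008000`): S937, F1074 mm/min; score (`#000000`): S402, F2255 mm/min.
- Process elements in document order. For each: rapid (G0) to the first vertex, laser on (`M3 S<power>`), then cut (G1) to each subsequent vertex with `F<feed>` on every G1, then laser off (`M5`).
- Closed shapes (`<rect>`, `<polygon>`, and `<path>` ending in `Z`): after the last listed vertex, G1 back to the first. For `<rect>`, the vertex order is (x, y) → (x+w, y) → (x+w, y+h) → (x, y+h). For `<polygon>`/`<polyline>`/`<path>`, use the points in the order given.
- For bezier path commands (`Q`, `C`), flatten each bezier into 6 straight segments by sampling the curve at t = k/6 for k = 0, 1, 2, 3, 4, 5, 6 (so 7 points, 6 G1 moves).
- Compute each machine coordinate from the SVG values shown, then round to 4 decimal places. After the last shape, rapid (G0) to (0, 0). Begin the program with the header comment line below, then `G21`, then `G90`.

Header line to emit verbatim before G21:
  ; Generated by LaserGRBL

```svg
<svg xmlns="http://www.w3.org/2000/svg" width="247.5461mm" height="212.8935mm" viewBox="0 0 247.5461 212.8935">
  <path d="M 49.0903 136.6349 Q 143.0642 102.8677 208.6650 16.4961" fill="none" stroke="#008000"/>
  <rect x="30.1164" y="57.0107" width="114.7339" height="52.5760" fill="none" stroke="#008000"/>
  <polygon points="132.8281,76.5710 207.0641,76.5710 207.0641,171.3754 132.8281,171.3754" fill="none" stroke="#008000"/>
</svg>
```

; Generated by LaserGRBL
G21
G90
G0 X49.0903 Y76.2586
M3 S937
G1 X79.6268 Y88.9756 F1074
G1 X108.5870 Y104.6150 F1074
G1 X135.9709 Y123.1769 F1074
G1 X161.7786 Y144.6613 F1074
G1 X186.0099 Y169.0681 F1074
G1 X208.6650 Y196.3974 F1074
M5
G0 X30.1164 Y155.8828
M3 S937
G1 X144.8503 Y155.8828 F1074
G1 X144.8503 Y103.3068 F1074
G1 X30.1164 Y103.3068 F1074
G1 X30.1164 Y155.8828 F1074
M5
G0 X132.8281 Y136.3225
M3 S937
G1 X207.0641 Y136.3225 F1074
G1 X207.0641 Y41.5181 F1074
G1 X132.8281 Y41.5181 F1074
G1 X132.8281 Y136.3225 F1074
M5
G0 X0.0000 Y0.0000

viewBox `0 0 247.5461 212.8935` with mm width/height → 1 unit = 1 mm. Flip: y_m = 212.8935 − y_svg.

**Shape 1** — `<path>` quadratic bezier, stroke `#008000` → cut (S937, F1074). Control points (SVG): P0=(49.0903,136.6349), P1=(143.0642,102.8677), P2=(208.6650,16.4961); sampled at t=k/6. Machine vertices: (49.0903,76.2586) → (79.6268,88.9756) → (108.5870,104.6150) → (135.9709,123.1769) → (161.7786,144.6613) → (186.0099,169.0681) → (208.6650,196.3974). Open path.

**Shape 2** — `<rect>` rectangle, stroke `#008000` → cut (S937, F1074). Machine vertices: (30.1164,155.8828) → (144.8503,155.8828) → (144.8503,103.3068) → (30.1164,103.3068) → (30.1164,155.8828). Closed: final G1 returns to the first vertex.

**Shape 3** — `<polygon>` rectangle, stroke `#008000` → cut (S937, F1074). Machine vertices: (132.8281,136.3225) → (207.0641,136.3225) → (207.0641,41.5181) → (132.8281,41.5181) → (132.8281,136.3225). Closed: final G1 returns to the first vertex.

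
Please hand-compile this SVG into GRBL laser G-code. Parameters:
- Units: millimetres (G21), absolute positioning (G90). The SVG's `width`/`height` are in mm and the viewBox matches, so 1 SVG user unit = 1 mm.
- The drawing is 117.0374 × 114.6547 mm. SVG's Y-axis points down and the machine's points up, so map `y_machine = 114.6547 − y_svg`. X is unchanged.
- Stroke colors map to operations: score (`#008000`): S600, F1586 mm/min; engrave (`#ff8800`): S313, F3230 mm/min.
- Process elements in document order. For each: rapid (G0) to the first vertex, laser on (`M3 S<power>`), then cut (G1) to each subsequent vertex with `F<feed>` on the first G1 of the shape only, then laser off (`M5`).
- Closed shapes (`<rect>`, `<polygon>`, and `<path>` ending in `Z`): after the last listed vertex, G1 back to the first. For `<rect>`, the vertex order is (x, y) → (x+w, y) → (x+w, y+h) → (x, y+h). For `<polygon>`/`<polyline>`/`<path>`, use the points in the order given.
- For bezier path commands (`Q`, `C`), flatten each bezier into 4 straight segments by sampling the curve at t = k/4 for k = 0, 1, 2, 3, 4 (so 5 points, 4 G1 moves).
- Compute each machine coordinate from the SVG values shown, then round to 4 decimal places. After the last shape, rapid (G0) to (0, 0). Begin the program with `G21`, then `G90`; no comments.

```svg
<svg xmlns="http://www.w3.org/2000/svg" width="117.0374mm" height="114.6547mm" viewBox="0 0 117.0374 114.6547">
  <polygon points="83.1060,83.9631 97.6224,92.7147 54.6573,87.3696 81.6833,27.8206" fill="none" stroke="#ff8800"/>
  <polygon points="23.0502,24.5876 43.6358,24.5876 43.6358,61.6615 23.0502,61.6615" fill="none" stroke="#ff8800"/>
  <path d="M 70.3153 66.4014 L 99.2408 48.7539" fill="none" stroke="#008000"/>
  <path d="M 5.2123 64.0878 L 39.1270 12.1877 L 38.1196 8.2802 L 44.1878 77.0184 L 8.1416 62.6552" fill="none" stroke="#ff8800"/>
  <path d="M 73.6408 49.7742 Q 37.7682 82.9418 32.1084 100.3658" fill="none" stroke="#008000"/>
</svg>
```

1 u = 1 mm; y_m = 114.6547 − y.

[1] `<polygon>` closed polygon, #ff8800→engrave S313 F3230: (83.1060,30.6916) → (97.6224,21.9400) → (54.6573,27.2851) → (81.6833,86.8341) → (83.1060,30.6916) (closed)

[2] `<polygon>` rectangle, #ff8800→engrave S313 F3230: (23.0502,90.0671) → (43.6358,90.0671) → (43.6358,52.9932) → (23.0502,52.9932) → (23.0502,90.0671) (closed)

[3] `<path>` line segment, #008000→score S600 F1586: (70.3153,48.2533) → (99.2408,65.9008)

[4] `<path>` open polyline, #ff8800→engrave S313 F3230: (5.2123,50.5669) → (39.1270,102.4670) → (38.1196,106.3745) → (44.1878,37.6363) → (8.1416,51.9995)

[5] `<path>` quadratic bezier, #008000→score S600 F1586: (73.6408,64.8805) → (57.5928,49.2807) → (45.3214,35.6488) → (36.8266,23.9849) → (32.1084,14.2889)

G21
G90
G0 X83.1060 Y30.6916
M3 S313
G1 X97.6224 Y21.9400 F3230
G1 X54.6573 Y27.2851
G1 X81.6833 Y86.8341
G1 X83.1060 Y30.6916
M5
G0 X23.0502 Y90.0671
M3 S313
G1 X43.6358 Y90.0671 F3230
G1 X43.6358 Y52.9932
G1 X23.0502 Y52.9932
G1 X23.0502 Y90.0671
M5
G0 X70.3153 Y48.2533
M3 S600
G1 X99.2408 Y65.9008 F1586
M5
G0 X5.2123 Y50.5669
M3 S313
G1 X39.1270 Y102.4670 F3230
G1 X38.1196 Y106.3745
G1 X44.1878 Y37.6363
G1 X8.1416 Y51.9995
M5
G0 X73.6408 Y64.8805
M3 S600
G1 X57.5928 Y49.2807 F1586
G1 X45.3214 Y35.6488
G1 X36.8266 Y23.9849
G1 X32.1084 Y14.2889
M5
G0 X0.0000 Y0.0000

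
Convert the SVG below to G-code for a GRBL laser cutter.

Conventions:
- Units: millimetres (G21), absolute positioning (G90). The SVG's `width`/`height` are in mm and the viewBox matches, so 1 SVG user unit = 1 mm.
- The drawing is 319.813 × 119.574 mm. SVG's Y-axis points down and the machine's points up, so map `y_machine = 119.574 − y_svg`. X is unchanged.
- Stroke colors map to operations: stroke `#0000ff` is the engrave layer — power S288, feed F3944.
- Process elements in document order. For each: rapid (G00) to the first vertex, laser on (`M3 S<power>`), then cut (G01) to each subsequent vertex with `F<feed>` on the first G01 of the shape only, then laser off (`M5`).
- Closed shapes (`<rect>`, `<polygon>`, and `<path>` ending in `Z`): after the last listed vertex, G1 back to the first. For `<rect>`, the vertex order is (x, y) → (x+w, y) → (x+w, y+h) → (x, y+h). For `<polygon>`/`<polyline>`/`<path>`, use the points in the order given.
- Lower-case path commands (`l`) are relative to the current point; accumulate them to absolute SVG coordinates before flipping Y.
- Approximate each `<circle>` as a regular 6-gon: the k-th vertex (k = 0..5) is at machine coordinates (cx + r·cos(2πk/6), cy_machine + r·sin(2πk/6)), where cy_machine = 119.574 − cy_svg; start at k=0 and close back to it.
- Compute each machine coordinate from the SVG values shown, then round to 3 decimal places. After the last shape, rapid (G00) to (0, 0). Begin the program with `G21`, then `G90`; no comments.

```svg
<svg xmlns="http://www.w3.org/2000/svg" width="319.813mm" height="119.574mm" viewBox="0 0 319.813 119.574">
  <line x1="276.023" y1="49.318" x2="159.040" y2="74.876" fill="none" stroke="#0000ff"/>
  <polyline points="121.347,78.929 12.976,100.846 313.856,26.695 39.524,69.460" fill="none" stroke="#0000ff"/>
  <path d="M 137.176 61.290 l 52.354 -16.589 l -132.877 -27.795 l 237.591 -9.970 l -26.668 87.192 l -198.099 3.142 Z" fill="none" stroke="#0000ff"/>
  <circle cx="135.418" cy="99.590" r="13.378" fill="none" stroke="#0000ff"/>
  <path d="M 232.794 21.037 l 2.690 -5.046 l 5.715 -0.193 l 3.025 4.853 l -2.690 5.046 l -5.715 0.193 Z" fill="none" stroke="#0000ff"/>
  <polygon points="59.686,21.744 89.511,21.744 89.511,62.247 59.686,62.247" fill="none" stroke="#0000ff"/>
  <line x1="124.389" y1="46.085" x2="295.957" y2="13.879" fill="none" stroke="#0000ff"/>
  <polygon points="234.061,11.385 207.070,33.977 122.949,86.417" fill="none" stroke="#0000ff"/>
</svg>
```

1 u = 1 mm; y_m = 119.574 − y.

[1] `<line>` line segment, #0000ff→engrave S288 F3944: (276.023,70.256) → (159.040,44.698)

[2] `<polyline>` open polyline, #0000ff→engrave S288 F3944: (121.347,40.645) → (12.976,18.728) → (313.856,92.879) → (39.524,50.114)

[3] `<path>` closed polygon, #0000ff→engrave S288 F3944: (137.176,58.284) → (189.530,74.873) → (56.653,102.668) → (294.244,112.638) → (267.576,25.446) → (69.477,22.304) → (137.176,58.284) (closed)

[4] `<circle>` circle, #0000ff→engrave S288 F3944: (148.796,19.984) → (142.107,31.570) → (128.729,31.570) → (122.040,19.984) → (128.729,8.398) → (142.107,8.398) → (148.796,19.984) (closed)

[5] `<path>` regular polygon, #0000ff→engrave S288 F3944: (232.794,98.537) → (235.484,103.583) → (241.199,103.776) → (244.224,98.923) → (241.534,93.877) → (235.819,93.684) → (232.794,98.537) (closed)

[6] `<polygon>` rectangle, #0000ff→engrave S288 F3944: (59.686,97.830) → (89.511,97.830) → (89.511,57.327) → (59.686,57.327) → (59.686,97.830) (closed)

[7] `<line>` line segment, #0000ff→engrave S288 F3944: (124.389,73.489) → (295.957,105.695)

[8] `<polygon>` closed polygon, #0000ff→engrave S288 F3944: (234.061,108.189) → (207.070,85.597) → (122.949,33.157) → (234.061,108.189) (closed)

G21
G90
G00 X276.023 Y70.256
M3 S288
G01 X159.040 Y44.698 F3944
M5
G00 X121.347 Y40.645
M3 S288
G01 X12.976 Y18.728 F3944
G01 X313.856 Y92.879
G01 X39.524 Y50.114
M5
G00 X137.176 Y58.284
M3 S288
G01 X189.530 Y74.873 F3944
G01 X56.653 Y102.668
G01 X294.244 Y112.638
G01 X267.576 Y25.446
G01 X69.477 Y22.304
G01 X137.176 Y58.284
M5
G00 X148.796 Y19.984
M3 S288
G01 X142.107 Y31.570 F3944
G01 X128.729 Y31.570
G01 X122.040 Y19.984
G01 X128.729 Y8.398
G01 X142.107 Y8.398
G01 X148.796 Y19.984
M5
G00 X232.794 Y98.537
M3 S288
G01 X235.484 Y103.583 F3944
G01 X241.199 Y103.776
G01 X244.224 Y98.923
G01 X241.534 Y93.877
G01 X235.819 Y93.684
G01 X232.794 Y98.537
M5
G00 X59.686 Y97.830
M3 S288
G01 X89.511 Y97.830 F3944
G01 X89.511 Y57.327
G01 X59.686 Y57.327
G01 X59.686 Y97.830
M5
G00 X124.389 Y73.489
M3 S288
G01 X295.957 Y105.695 F3944
M5
G00 X234.061 Y108.189
M3 S288
G01 X207.070 Y85.597 F3944
G01 X122.949 Y33.157
G01 X234.061 Y108.189
M5
G00 X0.000 Y0.000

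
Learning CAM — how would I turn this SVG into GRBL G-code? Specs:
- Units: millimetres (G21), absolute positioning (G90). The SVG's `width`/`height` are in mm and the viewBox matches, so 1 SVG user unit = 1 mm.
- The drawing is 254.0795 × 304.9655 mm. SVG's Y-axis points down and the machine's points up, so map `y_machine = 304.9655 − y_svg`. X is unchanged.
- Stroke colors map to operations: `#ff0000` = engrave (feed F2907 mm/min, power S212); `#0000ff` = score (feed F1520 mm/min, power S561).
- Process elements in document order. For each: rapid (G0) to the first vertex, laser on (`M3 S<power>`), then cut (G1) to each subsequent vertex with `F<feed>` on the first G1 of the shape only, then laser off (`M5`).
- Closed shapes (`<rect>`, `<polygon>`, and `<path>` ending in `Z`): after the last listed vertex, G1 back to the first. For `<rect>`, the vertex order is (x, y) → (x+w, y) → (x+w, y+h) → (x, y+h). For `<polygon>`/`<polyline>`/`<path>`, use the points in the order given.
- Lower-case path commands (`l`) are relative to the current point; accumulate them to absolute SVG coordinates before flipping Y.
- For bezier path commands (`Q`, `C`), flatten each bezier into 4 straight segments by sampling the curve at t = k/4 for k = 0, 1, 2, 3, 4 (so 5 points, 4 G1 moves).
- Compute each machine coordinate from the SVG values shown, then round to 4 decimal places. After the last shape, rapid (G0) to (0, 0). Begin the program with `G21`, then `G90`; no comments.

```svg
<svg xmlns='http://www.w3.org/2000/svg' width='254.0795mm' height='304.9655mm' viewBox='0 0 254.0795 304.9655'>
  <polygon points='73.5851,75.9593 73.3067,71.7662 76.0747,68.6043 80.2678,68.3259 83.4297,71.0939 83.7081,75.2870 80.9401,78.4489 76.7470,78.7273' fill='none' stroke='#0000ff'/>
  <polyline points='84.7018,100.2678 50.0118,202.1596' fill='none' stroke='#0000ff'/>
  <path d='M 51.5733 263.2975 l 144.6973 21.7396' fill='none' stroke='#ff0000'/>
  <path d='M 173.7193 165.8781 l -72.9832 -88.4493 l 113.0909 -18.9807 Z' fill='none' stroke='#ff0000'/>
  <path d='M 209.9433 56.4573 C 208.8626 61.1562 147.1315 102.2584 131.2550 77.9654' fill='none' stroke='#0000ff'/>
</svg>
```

G21
G90
G0 X73.5851 Y229.0062
M3 S561
G1 X73.3067 Y233.1993 F1520
G1 X76.0747 Y236.3612
G1 X80.2678 Y236.6396
G1 X83.4297 Y233.8716
G1 X83.7081 Y229.6785
G1 X80.9401 Y226.5166
G1 X76.7470 Y226.2382
G1 X73.5851 Y229.0062
M5
G0 X84.7018 Y204.6977
M3 S561
G1 X50.0118 Y102.8059 F1520
M5
G0 X51.5733 Y41.6680
M3 S212
G1 X196.2706 Y19.9284 F2907
M5
G0 X173.7193 Y139.0874
M3 S212
G1 X100.7361 Y227.5367 F2907
G1 X213.8270 Y246.5174
G1 X173.7193 Y139.0874
M5
G0 X209.9433 Y248.5082
M3 S561
G1 X199.4250 Y239.7490 F1520
G1 X176.1476 Y226.8822
G1 X150.0960 Y219.4513
G1 X131.2550 Y227.0001
M5
G0 X0.0000 Y0.0000

Since the viewBox matches the mm dimensions, user units are millimetres directly. The only transform is the Y-flip y_m = 304.9655 − y_svg.

Shape 1 is a regular polygon drawn with `<polygon>`. Its stroke #0000ff means score at S561, F1520. After flipping Y the toolpath is (73.5851,229.0062) → (73.3067,233.1993) → (76.0747,236.3612) → (80.2678,236.6396) → (83.4297,233.8716) → (83.7081,229.6785) → (80.9401,226.5166) → (76.7470,226.2382) → (73.5851,229.0062), returning to the start.

Shape 2 is a line segment drawn with `<polyline>`. Its stroke #0000ff means score at S561, F1520. After flipping Y the toolpath is (84.7018,204.6977) → (50.0118,102.8059).

Shape 3 is a line segment drawn with `<path>`. Its stroke #ff0000 means engrave at S212, F2907. After flipping Y the toolpath is (51.5733,41.6680) → (196.2706,19.9284).

Shape 4 is a regular polygon drawn with `<path>`. Its stroke #ff0000 means engrave at S212, F2907. After flipping Y the toolpath is (173.7193,139.0874) → (100.7361,227.5367) → (213.8270,246.5174) → (173.7193,139.0874), returning to the start.

Shape 5 is a cubic bezier drawn with `<path>`. Its stroke #0000ff means score at S561, F1520. After flipping Y the toolpath is (209.9433,248.5082) → (199.4250,239.7490) → (176.1476,226.8822) → (150.0960,219.4513) → (131.2550,227.0001).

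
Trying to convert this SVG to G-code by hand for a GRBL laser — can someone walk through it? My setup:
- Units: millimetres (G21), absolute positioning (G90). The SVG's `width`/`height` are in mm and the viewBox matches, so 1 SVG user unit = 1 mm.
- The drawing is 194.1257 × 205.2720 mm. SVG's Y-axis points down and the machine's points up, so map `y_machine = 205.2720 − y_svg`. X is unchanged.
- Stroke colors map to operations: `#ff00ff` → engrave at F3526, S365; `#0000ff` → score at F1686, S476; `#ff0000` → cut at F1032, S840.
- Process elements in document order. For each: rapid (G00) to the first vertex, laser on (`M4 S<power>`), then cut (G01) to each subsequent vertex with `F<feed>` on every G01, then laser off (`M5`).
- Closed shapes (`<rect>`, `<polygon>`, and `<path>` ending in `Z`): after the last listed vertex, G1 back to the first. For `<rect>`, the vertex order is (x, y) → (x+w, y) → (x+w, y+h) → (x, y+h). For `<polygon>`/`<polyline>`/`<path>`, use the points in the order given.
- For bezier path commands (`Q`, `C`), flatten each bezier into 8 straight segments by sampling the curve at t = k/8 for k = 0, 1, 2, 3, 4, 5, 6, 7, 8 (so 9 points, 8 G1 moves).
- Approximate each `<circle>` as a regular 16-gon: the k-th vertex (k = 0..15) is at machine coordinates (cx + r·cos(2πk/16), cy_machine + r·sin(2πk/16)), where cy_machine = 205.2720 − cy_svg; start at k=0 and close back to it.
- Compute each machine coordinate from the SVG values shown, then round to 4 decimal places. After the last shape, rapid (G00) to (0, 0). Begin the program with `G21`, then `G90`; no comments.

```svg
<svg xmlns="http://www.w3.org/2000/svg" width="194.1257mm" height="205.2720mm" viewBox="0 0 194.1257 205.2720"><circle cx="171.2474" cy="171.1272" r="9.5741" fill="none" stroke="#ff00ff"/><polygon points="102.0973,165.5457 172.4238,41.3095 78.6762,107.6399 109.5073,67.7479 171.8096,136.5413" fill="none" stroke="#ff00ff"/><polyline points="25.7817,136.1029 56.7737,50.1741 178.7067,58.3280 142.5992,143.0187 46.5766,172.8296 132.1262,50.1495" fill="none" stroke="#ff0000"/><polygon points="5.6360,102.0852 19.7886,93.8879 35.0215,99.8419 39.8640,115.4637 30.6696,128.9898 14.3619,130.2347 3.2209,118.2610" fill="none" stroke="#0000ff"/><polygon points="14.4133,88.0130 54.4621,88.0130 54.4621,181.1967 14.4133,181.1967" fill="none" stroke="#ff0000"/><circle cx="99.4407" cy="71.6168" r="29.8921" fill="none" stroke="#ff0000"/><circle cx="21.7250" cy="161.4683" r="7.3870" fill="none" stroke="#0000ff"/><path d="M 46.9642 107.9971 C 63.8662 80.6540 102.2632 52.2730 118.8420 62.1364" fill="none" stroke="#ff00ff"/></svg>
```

G21
G90
G00 X180.8215 Y34.1448
M4 S365
G01 X180.0927 Y37.8086 F3526
G01 X178.0173 Y40.9147 F3526
G01 X174.9112 Y42.9901 F3526
G01 X171.2474 Y43.7189 F3526
G01 X167.5836 Y42.9901 F3526
G01 X164.4775 Y40.9147 F3526
G01 X162.4021 Y37.8086 F3526
G01 X161.6733 Y34.1448 F3526
G01 X162.4021 Y30.4810 F3526
G01 X164.4775 Y27.3749 F3526
G01 X167.5836 Y25.2995 F3526
G01 X171.2474 Y24.5707 F3526
G01 X174.9112 Y25.2995 F3526
G01 X178.0173 Y27.3749 F3526
G01 X180.0927 Y30.4810 F3526
G01 X180.8215 Y34.1448 F3526
M5
G00 X102.0973 Y39.7263
M4 S365
G01 X172.4238 Y163.9625 F3526
G01 X78.6762 Y97.6321 F3526
G01 X109.5073 Y137.5241 F3526
G01 X171.8096 Y68.7307 F3526
G01 X102.0973 Y39.7263 F3526
M5
G00 X25.7817 Y69.1691
M4 S840
G01 X56.7737 Y155.0979 F1032
G01 X178.7067 Y146.9440 F1032
G01 X142.5992 Y62.2533 F1032
G01 X46.5766 Y32.4424 F1032
G01 X132.1262 Y155.1225 F1032
M5
G00 X5.6360 Y103.1868
M4 S476
G01 X19.7886 Y111.3841 F1686
G01 X35.0215 Y105.4301 F1686
G01 X39.8640 Y89.8083 F1686
G01 X30.6696 Y76.2822 F1686
G01 X14.3619 Y75.0373 F1686
G01 X3.2209 Y87.0110 F1686
G01 X5.6360 Y103.1868 F1686
M5
G00 X14.4133 Y117.2590
M4 S840
G01 X54.4621 Y117.2590 F1032
G01 X54.4621 Y24.0753 F1032
G01 X14.4133 Y24.0753 F1032
G01 X14.4133 Y117.2590 F1032
M5
G00 X129.3328 Y133.6552
M4 S840
G01 X127.0574 Y145.0944 F1032
G01 X120.5776 Y154.7921 F1032
G01 X110.8799 Y161.2719 F1032
G01 X99.4407 Y163.5473 F1032
G01 X88.0015 Y161.2719 F1032
G01 X78.3038 Y154.7921 F1032
G01 X71.8240 Y145.0944 F1032
G01 X69.5486 Y133.6552 F1032
G01 X71.8240 Y122.2160 F1032
G01 X78.3038 Y112.5183 F1032
G01 X88.0015 Y106.0385 F1032
G01 X99.4407 Y103.7631 F1032
G01 X110.8799 Y106.0385 F1032
G01 X120.5776 Y112.5183 F1032
G01 X127.0574 Y122.2160 F1032
G01 X129.3328 Y133.6552 F1032
M5
G00 X29.1120 Y43.8037
M4 S476
G01 X28.5497 Y46.6306 F1686
G01 X26.9484 Y49.0271 F1686
G01 X24.5519 Y50.6284 F1686
G01 X21.7250 Y51.1907 F1686
G01 X18.8981 Y50.6284 F1686
G01 X16.5016 Y49.0271 F1686
G01 X14.9003 Y46.6306 F1686
G01 X14.3380 Y43.8037 F1686
G01 X14.9003 Y40.9768 F1686
G01 X16.5016 Y38.5803 F1686
G01 X18.8981 Y36.9790 F1686
G01 X21.7250 Y36.4167 F1686
G01 X24.5519 Y36.9790 F1686
G01 X26.9484 Y38.5803 F1686
G01 X28.5497 Y40.9768 F1686
G01 X29.1120 Y43.8037 F1686
M5
G00 X46.9642 Y97.2749
M4 S365
G01 X54.2254 Y107.5005 F3526
G01 X62.9942 Y117.3630 F3526
G01 X72.7631 Y126.4022 F3526
G01 X83.0243 Y134.1577 F3526
G01 X93.2704 Y140.1691 F3526
G01 X102.9938 Y143.9761 F3526
G01 X111.6868 Y145.1184 F3526
G01 X118.8420 Y143.1356 F3526
M5
G00 X0.0000 Y0.0000

1 u = 1 mm; y_m = 205.2720 − y.

[1] `<circle>` circle, #ff00ff→engrave S365 F3526: (180.8215,34.1448) → (180.0927,37.8086) → (178.0173,40.9147) → (174.9112,42.9901) → (171.2474,43.7189) → (167.5836,42.9901) → (164.4775,40.9147) → (162.4021,37.8086) → (161.6733,34.1448) → (162.4021,30.4810) → (164.4775,27.3749) → (167.5836,25.2995) → (171.2474,24.5707) → (174.9112,25.2995) → (178.0173,27.3749) → (180.0927,30.4810) → (180.8215,34.1448) (closed)

[2] `<polygon>` closed polygon, #ff00ff→engrave S365 F3526: (102.0973,39.7263) → (172.4238,163.9625) → (78.6762,97.6321) → (109.5073,137.5241) → (171.8096,68.7307) → (102.0973,39.7263) (closed)

[3] `<polyline>` open polyline, #ff0000→cut S840 F1032: (25.7817,69.1691) → (56.7737,155.0979) → (178.7067,146.9440) → (142.5992,62.2533) → (46.5766,32.4424) → (132.1262,155.1225)

[4] `<polygon>` regular polygon, #0000ff→score S476 F1686: (5.6360,103.1868) → (19.7886,111.3841) → (35.0215,105.4301) → (39.8640,89.8083) → (30.6696,76.2822) → (14.3619,75.0373) → (3.2209,87.0110) → (5.6360,103.1868) (closed)

[5] `<polygon>` rectangle, #ff0000→cut S840 F1032: (14.4133,117.2590) → (54.4621,117.2590) → (54.4621,24.0753) → (14.4133,24.0753) → (14.4133,117.2590) (closed)

[6] `<circle>` circle, #ff0000→cut S840 F1032: (129.3328,133.6552) → (127.0574,145.0944) → (120.5776,154.7921) → (110.8799,161.2719) → (99.4407,163.5473) → (88.0015,161.2719) → (78.3038,154.7921) → (71.8240,145.0944) → (69.5486,133.6552) → (71.8240,122.2160) → (78.3038,112.5183) → (88.0015,106.0385) → (99.4407,103.7631) → (110.8799,106.0385) → (120.5776,112.5183) → (127.0574,122.2160) → (129.3328,133.6552) (closed)

[7] `<circle>` circle, #0000ff→score S476 F1686: (29.1120,43.8037) → (28.5497,46.6306) → (26.9484,49.0271) → (24.5519,50.6284) → (21.7250,51.1907) → (18.8981,50.6284) → (16.5016,49.0271) → (14.9003,46.6306) → (14.3380,43.8037) → (14.9003,40.9768) → (16.5016,38.5803) → (18.8981,36.9790) → (21.7250,36.4167) → (24.5519,36.9790) → (26.9484,38.5803) → (28.5497,40.9768) → (29.1120,43.8037) (closed)

[8] `<path>` cubic bezier, #ff00ff→engrave S365 F3526: (46.9642,97.2749) → (54.2254,107.5005) → (62.9942,117.3630) → (72.7631,126.4022) → (83.0243,134.1577) → (93.2704,140.1691) → (102.9938,143.9761) → (111.6868,145.1184) → (118.8420,143.1356)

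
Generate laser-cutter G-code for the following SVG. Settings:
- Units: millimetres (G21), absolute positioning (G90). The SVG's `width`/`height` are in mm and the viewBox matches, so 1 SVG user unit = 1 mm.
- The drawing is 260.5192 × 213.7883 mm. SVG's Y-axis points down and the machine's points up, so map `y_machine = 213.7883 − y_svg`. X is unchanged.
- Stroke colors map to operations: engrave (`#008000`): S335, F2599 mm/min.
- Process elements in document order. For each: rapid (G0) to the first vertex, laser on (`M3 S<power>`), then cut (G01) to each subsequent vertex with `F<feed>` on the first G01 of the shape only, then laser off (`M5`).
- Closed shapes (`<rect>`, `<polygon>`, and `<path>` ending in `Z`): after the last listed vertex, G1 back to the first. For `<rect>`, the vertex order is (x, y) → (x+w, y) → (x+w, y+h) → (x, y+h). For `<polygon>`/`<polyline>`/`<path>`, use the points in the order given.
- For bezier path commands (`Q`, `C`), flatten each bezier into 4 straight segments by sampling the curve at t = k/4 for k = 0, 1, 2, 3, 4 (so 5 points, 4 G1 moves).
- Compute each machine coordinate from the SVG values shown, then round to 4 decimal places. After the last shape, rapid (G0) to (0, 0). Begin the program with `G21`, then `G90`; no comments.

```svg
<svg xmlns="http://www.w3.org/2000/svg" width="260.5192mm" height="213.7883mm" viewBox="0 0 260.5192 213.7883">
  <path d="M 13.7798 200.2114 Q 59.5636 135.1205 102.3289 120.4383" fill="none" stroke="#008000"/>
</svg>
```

Since the viewBox matches the mm dimensions, user units are millimetres directly. The only transform is the Y-flip y_m = 213.7883 − y_svg.

Shape 1 is a quadratic bezier drawn with `<path>`. Its stroke #008000 means engrave at S335, F2599. After flipping Y the toolpath is (13.7798,13.5769) → (36.4830,42.9718) → (58.8090,66.0656) → (80.7576,82.8584) → (102.3289,93.3500).

G21
G90
G0 X13.7798 Y13.5769
M3 S335
G01 X36.4830 Y42.9718 F2599
G01 X58.8090 Y66.0656
G01 X80.7576 Y82.8584
G01 X102.3289 Y93.3500
M5
G0 X0.0000 Y0.0000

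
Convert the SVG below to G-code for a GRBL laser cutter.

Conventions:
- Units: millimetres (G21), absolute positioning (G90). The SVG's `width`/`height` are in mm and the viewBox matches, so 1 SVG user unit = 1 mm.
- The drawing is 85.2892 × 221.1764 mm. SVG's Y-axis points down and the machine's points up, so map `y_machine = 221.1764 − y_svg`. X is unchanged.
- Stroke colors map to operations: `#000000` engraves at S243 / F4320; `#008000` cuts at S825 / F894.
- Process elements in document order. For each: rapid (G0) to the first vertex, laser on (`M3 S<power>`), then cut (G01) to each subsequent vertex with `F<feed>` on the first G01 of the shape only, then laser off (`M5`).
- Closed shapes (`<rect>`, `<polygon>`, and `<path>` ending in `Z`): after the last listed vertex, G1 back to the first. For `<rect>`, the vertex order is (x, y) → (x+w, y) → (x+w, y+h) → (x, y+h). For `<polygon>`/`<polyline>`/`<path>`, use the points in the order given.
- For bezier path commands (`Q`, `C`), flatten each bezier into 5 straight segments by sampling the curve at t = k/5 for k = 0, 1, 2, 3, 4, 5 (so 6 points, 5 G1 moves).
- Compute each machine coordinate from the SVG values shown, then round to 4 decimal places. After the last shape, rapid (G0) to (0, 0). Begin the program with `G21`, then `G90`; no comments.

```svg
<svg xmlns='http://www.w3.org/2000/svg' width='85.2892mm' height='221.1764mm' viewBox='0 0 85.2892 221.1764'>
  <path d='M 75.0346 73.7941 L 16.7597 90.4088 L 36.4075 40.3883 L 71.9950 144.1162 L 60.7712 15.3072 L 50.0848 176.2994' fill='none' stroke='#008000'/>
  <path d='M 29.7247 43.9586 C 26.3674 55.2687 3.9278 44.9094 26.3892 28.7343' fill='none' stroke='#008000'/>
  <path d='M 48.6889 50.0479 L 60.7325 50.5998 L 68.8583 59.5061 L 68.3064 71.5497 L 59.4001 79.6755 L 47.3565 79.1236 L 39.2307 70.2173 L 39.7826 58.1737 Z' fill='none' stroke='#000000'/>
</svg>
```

1 u = 1 mm; y_m = 221.1764 − y.

[1] `<path>` open polyline, #008000→cut S825 F894: (75.0346,147.3823) → (16.7597,130.7676) → (36.4075,180.7881) → (71.9950,77.0602) → (60.7712,205.8692) → (50.0848,44.8770)

[2] `<path>` cubic bezier, #008000→cut S825 F894: (29.7247,177.2178) → (25.9323,172.9052) → (20.6314,173.0324) → (16.8931,176.8382) → (17.7886,183.5618) → (26.3892,192.4421)

[3] `<path>` regular polygon, #000000→engrave S243 F4320: (48.6889,171.1285) → (60.7325,170.5766) → (68.8583,161.6703) → (68.3064,149.6267) → (59.4001,141.5009) → (47.3565,142.0528) → (39.2307,150.9591) → (39.7826,163.0027) → (48.6889,171.1285) (closed)

G21
G90
G0 X75.0346 Y147.3823
M3 S825
G01 X16.7597 Y130.7676 F894
G01 X36.4075 Y180.7881
G01 X71.9950 Y77.0602
G01 X60.7712 Y205.8692
G01 X50.0848 Y44.8770
M5
G0 X29.7247 Y177.2178
M3 S825
G01 X25.9323 Y172.9052 F894
G01 X20.6314 Y173.0324
G01 X16.8931 Y176.8382
G01 X17.7886 Y183.5618
G01 X26.3892 Y192.4421
M5
G0 X48.6889 Y171.1285
M3 S243
G01 X60.7325 Y170.5766 F4320
G01 X68.8583 Y161.6703
G01 X68.3064 Y149.6267
G01 X59.4001 Y141.5009
G01 X47.3565 Y142.0528
G01 X39.2307 Y150.9591
G01 X39.7826 Y163.0027
G01 X48.6889 Y171.1285
M5
G0 X0.0000 Y0.0000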